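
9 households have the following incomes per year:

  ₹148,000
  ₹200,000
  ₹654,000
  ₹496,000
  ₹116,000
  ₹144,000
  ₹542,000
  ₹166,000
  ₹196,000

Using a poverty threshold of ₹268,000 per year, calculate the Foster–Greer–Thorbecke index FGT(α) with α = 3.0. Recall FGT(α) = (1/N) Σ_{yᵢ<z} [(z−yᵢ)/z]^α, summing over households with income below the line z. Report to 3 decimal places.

Incomes under z: ₹116,000, ₹144,000, ₹148,000, ₹166,000, ₹196,000, ₹200,000 (q = 6 of N = 9).
Relative gaps: (268000−116000)/268000 = 0.5672; (268000−144000)/268000 = 0.4627; (268000−148000)/268000 = 0.4478; (268000−166000)/268000 = 0.3806; (268000−196000)/268000 = 0.2687; (268000−200000)/268000 = 0.2537.
Raised to α = 3.0: 0.18244; 0.09905; 0.08977; 0.05513; 0.01939; 0.01634.
Sum = 0.462123; FGT(3.0) = 0.462123 / 9 = 0.051.

0.051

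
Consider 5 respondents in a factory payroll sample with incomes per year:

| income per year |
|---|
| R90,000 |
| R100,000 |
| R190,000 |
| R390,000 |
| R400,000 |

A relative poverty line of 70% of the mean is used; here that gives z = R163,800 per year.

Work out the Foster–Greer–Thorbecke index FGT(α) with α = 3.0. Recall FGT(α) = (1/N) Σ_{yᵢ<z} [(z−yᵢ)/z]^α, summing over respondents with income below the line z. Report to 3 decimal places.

0.030

Below z: R90,000, R100,000 (q = 2 of N = 5).
Gap ratios (z−y)/z: (163800−90000)/163800 = 0.4505; (163800−100000)/163800 = 0.3895.
Raised to α = 3.0: 0.09146; 0.05909.
Sum = 0.150550; FGT(3.0) = 0.150550 / 5 = 0.030.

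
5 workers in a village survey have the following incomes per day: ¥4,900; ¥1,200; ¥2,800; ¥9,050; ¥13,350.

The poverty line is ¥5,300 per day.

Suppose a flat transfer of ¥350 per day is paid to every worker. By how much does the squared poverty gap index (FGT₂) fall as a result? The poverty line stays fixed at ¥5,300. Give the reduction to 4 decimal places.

Before: below the line — ¥1,200, ¥2,800, ¥4,900; squared poverty gap index (FGT₂) = 0.165326.
After the ¥350 transfer: below the line — ¥1,550, ¥3,150, ¥5,250; squared poverty gap index (FGT₂) = 0.133054.
Reduction = 0.165326 − 0.133054 = 0.0323.

0.0323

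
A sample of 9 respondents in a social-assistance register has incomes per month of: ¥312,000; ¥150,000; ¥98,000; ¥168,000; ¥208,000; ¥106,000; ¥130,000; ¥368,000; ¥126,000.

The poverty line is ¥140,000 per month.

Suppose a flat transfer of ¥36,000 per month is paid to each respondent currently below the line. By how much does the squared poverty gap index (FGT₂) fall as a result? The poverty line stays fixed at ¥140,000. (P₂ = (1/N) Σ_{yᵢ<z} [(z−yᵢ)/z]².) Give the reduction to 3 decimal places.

0.018

Before: below the line — ¥98,000, ¥106,000, ¥126,000, ¥130,000; squared poverty gap index (FGT₂) = 0.01823.
After the ¥36,000 transfer: below the line — ¥134,000; squared poverty gap index (FGT₂) = 0.00020.
Reduction = 0.01823 − 0.00020 = 0.018.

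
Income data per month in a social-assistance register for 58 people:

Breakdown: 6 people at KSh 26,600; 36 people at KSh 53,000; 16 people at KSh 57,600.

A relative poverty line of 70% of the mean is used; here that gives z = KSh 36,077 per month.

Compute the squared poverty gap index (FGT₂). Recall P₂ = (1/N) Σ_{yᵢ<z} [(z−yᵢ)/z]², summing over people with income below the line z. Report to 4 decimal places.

0.0071

Below z: 6×KSh 26,600 (q = 6 of N = 58).
Relative gaps: (36077−26600)/36077 = 0.2627 (×6).
Squared: 0.0690 (×6).
Sum = 0.414030; P₂ = 0.414030 / 58 = 0.0071.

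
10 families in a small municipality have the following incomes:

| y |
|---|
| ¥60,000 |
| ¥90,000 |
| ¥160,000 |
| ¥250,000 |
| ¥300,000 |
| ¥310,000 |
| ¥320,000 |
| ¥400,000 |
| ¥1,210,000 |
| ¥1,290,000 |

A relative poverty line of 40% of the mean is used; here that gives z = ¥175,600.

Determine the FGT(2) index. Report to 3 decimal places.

Incomes under z: ¥60,000, ¥90,000, ¥160,000 (q = 3 of N = 10).
Gap ratios (z−y)/z: (175600−60000)/175600 = 0.6583; (175600−90000)/175600 = 0.4875; (175600−160000)/175600 = 0.0888.
Squared: 0.4334; 0.2376; 0.0079.
Sum = 0.678899; P₂ = 0.678899 / 10 = 0.068.

0.068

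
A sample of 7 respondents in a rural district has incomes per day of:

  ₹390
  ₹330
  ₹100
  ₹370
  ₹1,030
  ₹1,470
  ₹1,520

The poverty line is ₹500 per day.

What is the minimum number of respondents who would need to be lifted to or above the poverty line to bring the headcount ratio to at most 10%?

4

Currently q = 4 of N = 7 are below the line (H = 0.571).
A headcount ratio of at most 10% allows at most ⌊0.10 × 7⌋ = 0 poor respondents.
So at least 4 − 0 = 4 must be lifted.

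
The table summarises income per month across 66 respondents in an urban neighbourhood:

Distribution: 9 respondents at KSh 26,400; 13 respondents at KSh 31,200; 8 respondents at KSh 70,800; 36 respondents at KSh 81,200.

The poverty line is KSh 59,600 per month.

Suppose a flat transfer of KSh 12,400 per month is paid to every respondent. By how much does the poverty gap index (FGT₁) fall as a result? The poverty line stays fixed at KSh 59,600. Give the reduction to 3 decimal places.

Before: below the line — 9×KSh 26,400, 13×KSh 31,200; poverty gap index (FGT₁) = 0.16982.
After the KSh 12,400 transfer: below the line — 9×KSh 38,800, 13×KSh 43,600; poverty gap index (FGT₁) = 0.10047.
Reduction = 0.16982 − 0.10047 = 0.069.

0.069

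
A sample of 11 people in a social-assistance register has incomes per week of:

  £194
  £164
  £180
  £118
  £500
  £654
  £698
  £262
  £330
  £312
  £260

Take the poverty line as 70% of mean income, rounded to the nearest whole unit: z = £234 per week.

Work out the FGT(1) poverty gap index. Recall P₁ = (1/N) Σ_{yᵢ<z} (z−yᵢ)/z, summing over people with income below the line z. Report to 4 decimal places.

Poor units: £118, £164, £180, £194 (q = 4 of N = 11).
Gap ratios (z−y)/z: (234−118)/234 = 0.4957; (234−164)/234 = 0.2991; (234−180)/234 = 0.2308; (234−194)/234 = 0.1709.
Σ = 1.196581. Dividing by the full population N = 11 gives P₁ = 0.1088.

0.1088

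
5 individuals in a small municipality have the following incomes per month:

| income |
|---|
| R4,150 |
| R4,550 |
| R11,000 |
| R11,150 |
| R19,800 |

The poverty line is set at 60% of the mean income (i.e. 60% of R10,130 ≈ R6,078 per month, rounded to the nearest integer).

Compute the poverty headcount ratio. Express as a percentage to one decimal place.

2 of the 5 individuals have income below R6,078.
H = 2/5 = 40.0%.

40.0%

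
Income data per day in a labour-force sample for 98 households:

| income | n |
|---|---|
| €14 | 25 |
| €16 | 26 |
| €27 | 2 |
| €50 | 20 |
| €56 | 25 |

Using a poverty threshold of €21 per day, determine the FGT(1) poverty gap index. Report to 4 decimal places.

0.1482

Poor units: 25×€14, 26×€16 (q = 51 of N = 98).
Gap ratios (z−y)/z: (21−14)/21 = 0.3333 (×25); (21−16)/21 = 0.2381 (×26).
Σ = 14.523810. Dividing by the full population N = 98 gives P₁ = 0.1482.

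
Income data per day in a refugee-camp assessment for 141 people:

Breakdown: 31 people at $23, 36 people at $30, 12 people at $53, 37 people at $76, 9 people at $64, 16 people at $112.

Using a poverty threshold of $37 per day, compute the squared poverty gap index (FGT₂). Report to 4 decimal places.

Below the line: 31×$23, 36×$30 (q = 67 of N = 141).
Shortfall ratios: (37−23)/37 = 0.3784 (×31); (37−30)/37 = 0.1892 (×36).
Squared: 0.1432 (×31); 0.0358 (×36).
Sum = 5.726808; P₂ = 5.726808 / 141 = 0.0406.

0.0406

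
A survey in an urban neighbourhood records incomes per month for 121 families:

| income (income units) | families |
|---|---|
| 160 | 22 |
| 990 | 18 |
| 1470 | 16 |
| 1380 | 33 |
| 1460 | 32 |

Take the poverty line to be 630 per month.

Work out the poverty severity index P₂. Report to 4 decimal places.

Poor units: 22×160 (q = 22 of N = 121).
Relative gaps: (630−160)/630 = 0.7460 (×22).
Squared: 0.5566 (×22).
Sum = 12.244394; P₂ = 12.244394 / 121 = 0.1012.

0.1012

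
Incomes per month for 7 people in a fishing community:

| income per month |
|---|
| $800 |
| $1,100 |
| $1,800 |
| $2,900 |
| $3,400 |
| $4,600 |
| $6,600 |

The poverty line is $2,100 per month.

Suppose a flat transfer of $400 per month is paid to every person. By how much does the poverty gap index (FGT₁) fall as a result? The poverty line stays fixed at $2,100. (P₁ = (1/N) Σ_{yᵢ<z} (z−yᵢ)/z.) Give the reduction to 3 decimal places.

Before: below the line — $800, $1,100, $1,800; poverty gap index (FGT₁) = 0.17687.
After the $400 transfer: below the line — $1,200, $1,500; poverty gap index (FGT₁) = 0.10204.
Reduction = 0.17687 − 0.10204 = 0.075.

0.075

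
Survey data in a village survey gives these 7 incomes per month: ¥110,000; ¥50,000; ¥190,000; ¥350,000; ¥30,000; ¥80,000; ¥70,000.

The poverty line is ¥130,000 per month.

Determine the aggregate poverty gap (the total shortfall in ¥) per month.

¥310,000

Below the line: ¥30,000, ¥50,000, ¥70,000, ¥80,000, ¥110,000 (q = 5 of N = 7).
Individual gaps: 130000−30000 = 100000; 130000−50000 = 80000; 130000−70000 = 60000; 130000−80000 = 50000; 130000−110000 = 20000.
Aggregate gap = ¥310,000.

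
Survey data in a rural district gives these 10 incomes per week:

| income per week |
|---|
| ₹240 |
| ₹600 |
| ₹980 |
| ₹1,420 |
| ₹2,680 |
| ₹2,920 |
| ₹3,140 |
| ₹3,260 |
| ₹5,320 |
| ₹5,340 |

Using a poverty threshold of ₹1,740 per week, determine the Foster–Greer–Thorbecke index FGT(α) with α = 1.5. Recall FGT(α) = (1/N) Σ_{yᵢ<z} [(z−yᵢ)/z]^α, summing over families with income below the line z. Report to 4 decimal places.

Poor units: ₹240, ₹600, ₹980, ₹1,420 (q = 4 of N = 10).
Gap ratios (z−y)/z: (1740−240)/1740 = 0.8621; (1740−600)/1740 = 0.6552; (1740−980)/1740 = 0.4368; (1740−1420)/1740 = 0.1839.
Raised to α = 1.5: 0.80041; 0.53031; 0.28867; 0.07887.
Sum = 1.698260; FGT(1.5) = 1.698260 / 10 = 0.1698.

0.1698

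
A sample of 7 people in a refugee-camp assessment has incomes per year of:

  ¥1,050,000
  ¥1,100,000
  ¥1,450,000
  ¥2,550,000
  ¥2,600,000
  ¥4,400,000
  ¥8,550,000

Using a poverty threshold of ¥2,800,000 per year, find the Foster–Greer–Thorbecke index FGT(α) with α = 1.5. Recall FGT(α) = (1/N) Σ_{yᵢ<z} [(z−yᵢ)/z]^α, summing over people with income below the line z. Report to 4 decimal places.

Incomes under z: ¥1,050,000, ¥1,100,000, ¥1,450,000, ¥2,550,000, ¥2,600,000 (q = 5 of N = 7).
Shortfall ratios: (2800000−1050000)/2800000 = 0.6250; (2800000−1100000)/2800000 = 0.6071; (2800000−1450000)/2800000 = 0.4821; (2800000−2550000)/2800000 = 0.0893; (2800000−2600000)/2800000 = 0.0714.
Raised to α = 1.5: 0.49411; 0.47308; 0.33478; 0.02668; 0.01909.
Sum = 1.347740; FGT(1.5) = 1.347740 / 7 = 0.1925.

0.1925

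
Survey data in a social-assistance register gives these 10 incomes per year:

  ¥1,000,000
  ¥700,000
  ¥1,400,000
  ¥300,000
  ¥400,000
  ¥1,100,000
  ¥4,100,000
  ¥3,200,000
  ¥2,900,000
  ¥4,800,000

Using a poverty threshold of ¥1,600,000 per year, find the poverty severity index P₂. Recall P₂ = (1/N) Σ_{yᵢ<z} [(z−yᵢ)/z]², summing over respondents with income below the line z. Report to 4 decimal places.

Below the line: ¥300,000, ¥400,000, ¥700,000, ¥1,000,000, ¥1,100,000, ¥1,400,000 (q = 6 of N = 10).
Shortfall ratios: (1600000−300000)/1600000 = 0.8125; (1600000−400000)/1600000 = 0.7500; (1600000−700000)/1600000 = 0.5625; (1600000−1000000)/1600000 = 0.3750; (1600000−1100000)/1600000 = 0.3125; (1600000−1400000)/1600000 = 0.1250.
Squared: 0.6602; 0.5625; 0.3164; 0.1406; 0.0977; 0.0156.
Sum = 1.792969; P₂ = 1.792969 / 10 = 0.1793.

0.1793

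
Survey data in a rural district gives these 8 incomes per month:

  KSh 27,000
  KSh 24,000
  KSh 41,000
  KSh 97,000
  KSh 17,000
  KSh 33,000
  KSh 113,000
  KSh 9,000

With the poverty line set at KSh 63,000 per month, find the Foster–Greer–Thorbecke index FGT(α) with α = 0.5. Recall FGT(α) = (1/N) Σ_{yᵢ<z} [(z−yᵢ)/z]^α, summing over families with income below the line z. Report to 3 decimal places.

Below the line: KSh 9,000, KSh 17,000, KSh 24,000, KSh 27,000, KSh 33,000, KSh 41,000 (q = 6 of N = 8).
Shortfall ratios: (63000−9000)/63000 = 0.8571; (63000−17000)/63000 = 0.7302; (63000−24000)/63000 = 0.6190; (63000−27000)/63000 = 0.5714; (63000−33000)/63000 = 0.4762; (63000−41000)/63000 = 0.3492.
Raised to α = 0.5: 0.92582; 0.85449; 0.78680; 0.75593; 0.69007; 0.59094.
Sum = 4.604040; FGT(0.5) = 4.604040 / 8 = 0.576.

0.576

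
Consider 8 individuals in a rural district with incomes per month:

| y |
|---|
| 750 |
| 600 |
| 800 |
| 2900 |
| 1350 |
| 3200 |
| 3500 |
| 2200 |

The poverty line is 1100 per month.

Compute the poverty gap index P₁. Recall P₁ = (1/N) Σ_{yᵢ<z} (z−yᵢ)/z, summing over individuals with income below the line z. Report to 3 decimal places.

0.131

Incomes under z: 600, 750, 800 (q = 3 of N = 8).
Gap ratios (z−y)/z: (1100−600)/1100 = 0.4545; (1100−750)/1100 = 0.3182; (1100−800)/1100 = 0.2727.
Σ = 1.045455. Dividing by the full population N = 8 gives P₁ = 0.131.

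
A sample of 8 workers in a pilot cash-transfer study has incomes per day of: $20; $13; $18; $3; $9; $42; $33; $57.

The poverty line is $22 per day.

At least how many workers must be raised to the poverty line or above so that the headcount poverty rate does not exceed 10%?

5

Currently q = 5 of N = 8 are below the line (H = 0.625).
A headcount ratio of at most 10% allows at most ⌊0.10 × 8⌋ = 0 poor workers.
So at least 5 − 0 = 5 must be lifted.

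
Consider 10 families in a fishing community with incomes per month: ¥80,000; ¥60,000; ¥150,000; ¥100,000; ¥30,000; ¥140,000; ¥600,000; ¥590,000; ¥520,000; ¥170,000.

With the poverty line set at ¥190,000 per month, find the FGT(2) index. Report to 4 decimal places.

Below z: ¥30,000, ¥60,000, ¥80,000, ¥100,000, ¥140,000, ¥150,000, ¥170,000 (q = 7 of N = 10).
Relative gaps: (190000−30000)/190000 = 0.8421; (190000−60000)/190000 = 0.6842; (190000−80000)/190000 = 0.5789; (190000−100000)/190000 = 0.4737; (190000−140000)/190000 = 0.2632; (190000−150000)/190000 = 0.2105; (190000−170000)/190000 = 0.1053.
Squared: 0.7091; 0.4681; 0.3352; 0.2244; 0.0693; 0.0443; 0.0111.
Sum = 1.861496; P₂ = 1.861496 / 10 = 0.1861.

0.1861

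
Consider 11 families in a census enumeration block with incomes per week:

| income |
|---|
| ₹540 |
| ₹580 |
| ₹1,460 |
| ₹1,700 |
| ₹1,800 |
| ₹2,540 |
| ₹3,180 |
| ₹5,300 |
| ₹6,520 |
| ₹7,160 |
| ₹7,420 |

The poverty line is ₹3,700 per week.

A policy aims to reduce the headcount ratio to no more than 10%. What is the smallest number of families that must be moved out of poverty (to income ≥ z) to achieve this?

6

Currently q = 7 of N = 11 are below the line (H = 0.636).
A headcount ratio of at most 10% allows at most ⌊0.10 × 11⌋ = 1 poor families.
So at least 7 − 1 = 6 must be lifted.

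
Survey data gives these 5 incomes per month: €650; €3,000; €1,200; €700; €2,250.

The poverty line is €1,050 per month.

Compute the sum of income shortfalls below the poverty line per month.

Below z: €650, €700 (q = 2 of N = 5).
Individual gaps: 1050−650 = 400; 1050−700 = 350.
Aggregate gap = €750.

€750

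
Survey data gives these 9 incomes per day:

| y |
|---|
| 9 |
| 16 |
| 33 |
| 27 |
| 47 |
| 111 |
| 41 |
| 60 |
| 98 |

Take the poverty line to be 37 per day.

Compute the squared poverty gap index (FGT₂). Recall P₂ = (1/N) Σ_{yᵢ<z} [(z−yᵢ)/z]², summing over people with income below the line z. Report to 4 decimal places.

0.1088

Incomes under z: 9, 16, 27, 33 (q = 4 of N = 9).
Normalized shortfalls: (37−9)/37 = 0.7568; (37−16)/37 = 0.5676; (37−27)/37 = 0.2703; (37−33)/37 = 0.1081.
Squared: 0.5727; 0.3221; 0.0730; 0.0117.
Sum = 0.979547; P₂ = 0.979547 / 9 = 0.1088.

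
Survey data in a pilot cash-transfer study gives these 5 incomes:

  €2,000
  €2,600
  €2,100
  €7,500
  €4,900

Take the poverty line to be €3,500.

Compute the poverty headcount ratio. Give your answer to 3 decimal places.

0.600

3 of the 5 individuals have income below €3,500.
H = 3/5 = 0.600.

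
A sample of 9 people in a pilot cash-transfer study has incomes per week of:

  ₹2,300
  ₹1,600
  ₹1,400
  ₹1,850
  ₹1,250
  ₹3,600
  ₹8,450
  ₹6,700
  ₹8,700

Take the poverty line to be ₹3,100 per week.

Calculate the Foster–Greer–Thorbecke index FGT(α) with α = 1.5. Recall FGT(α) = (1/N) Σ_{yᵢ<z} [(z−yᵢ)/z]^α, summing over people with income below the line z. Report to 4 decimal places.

0.1768

Incomes under z: ₹1,250, ₹1,400, ₹1,600, ₹1,850, ₹2,300 (q = 5 of N = 9).
Normalized shortfalls: (3100−1250)/3100 = 0.5968; (3100−1400)/3100 = 0.5484; (3100−1600)/3100 = 0.4839; (3100−1850)/3100 = 0.4032; (3100−2300)/3100 = 0.2581.
Raised to α = 1.5: 0.46101; 0.40610; 0.33658; 0.25605; 0.13110.
Sum = 1.590843; FGT(1.5) = 1.590843 / 9 = 0.1768.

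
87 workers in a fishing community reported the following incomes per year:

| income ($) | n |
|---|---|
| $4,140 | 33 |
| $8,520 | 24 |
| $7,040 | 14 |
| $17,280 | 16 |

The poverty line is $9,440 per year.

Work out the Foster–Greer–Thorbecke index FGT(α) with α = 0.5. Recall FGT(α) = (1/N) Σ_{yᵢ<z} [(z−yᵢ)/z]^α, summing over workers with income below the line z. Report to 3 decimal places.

Incomes under z: 33×$4,140, 14×$7,040, 24×$8,520 (q = 71 of N = 87).
Gap ratios (z−y)/z: (9440−4140)/9440 = 0.5614 (×33); (9440−7040)/9440 = 0.2542 (×14); (9440−8520)/9440 = 0.0975 (×24).
Raised to α = 0.5: 0.74929 (×33); 0.50422 (×14); 0.31218 (×24).
Sum = 39.278126; FGT(0.5) = 39.278126 / 87 = 0.451.

0.451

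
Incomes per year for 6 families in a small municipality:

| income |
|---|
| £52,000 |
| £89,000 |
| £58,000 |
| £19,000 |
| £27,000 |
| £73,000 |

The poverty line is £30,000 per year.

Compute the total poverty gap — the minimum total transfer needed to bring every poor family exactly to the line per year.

Poor units: £19,000, £27,000 (q = 2 of N = 6).
Individual gaps: 30000−19000 = 11000; 30000−27000 = 3000.
Aggregate gap = £14,000.

£14,000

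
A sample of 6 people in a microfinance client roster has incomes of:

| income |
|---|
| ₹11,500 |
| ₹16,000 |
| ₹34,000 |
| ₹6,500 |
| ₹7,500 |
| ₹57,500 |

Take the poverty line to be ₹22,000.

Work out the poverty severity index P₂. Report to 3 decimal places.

Incomes under z: ₹6,500, ₹7,500, ₹11,500, ₹16,000 (q = 4 of N = 6).
Relative gaps: (22000−6500)/22000 = 0.7045; (22000−7500)/22000 = 0.6591; (22000−11500)/22000 = 0.4773; (22000−16000)/22000 = 0.2727.
Squared: 0.4964; 0.4344; 0.2278; 0.0744.
Sum = 1.232955; P₂ = 1.232955 / 6 = 0.205.

0.205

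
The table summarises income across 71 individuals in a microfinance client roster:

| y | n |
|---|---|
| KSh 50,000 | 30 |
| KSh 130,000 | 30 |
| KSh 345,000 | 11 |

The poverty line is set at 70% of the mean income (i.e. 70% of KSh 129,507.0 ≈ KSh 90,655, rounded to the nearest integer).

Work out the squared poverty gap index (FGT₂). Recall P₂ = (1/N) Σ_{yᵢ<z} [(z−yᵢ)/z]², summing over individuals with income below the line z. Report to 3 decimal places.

0.085

Incomes under z: 30×KSh 50,000 (q = 30 of N = 71).
Normalized shortfalls: (90655−50000)/90655 = 0.4485 (×30).
Squared: 0.2011 (×30).
Sum = 6.033449; P₂ = 6.033449 / 71 = 0.085.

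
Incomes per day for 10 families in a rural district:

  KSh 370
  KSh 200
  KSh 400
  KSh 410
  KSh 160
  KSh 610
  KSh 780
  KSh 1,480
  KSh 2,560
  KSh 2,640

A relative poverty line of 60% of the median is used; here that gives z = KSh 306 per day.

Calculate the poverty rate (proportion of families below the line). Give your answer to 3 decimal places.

0.200

2 of the 10 families have income below KSh 306.
H = 2/10 = 0.200.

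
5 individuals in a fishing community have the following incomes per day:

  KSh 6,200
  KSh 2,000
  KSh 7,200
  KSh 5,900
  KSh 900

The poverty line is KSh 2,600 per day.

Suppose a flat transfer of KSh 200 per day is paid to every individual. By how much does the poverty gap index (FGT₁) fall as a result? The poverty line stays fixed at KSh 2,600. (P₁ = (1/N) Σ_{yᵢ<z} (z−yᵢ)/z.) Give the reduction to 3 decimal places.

0.031

Before: below the line — KSh 900, KSh 2,000; poverty gap index (FGT₁) = 0.17692.
After the KSh 200 transfer: below the line — KSh 1,100, KSh 2,200; poverty gap index (FGT₁) = 0.14615.
Reduction = 0.17692 − 0.14615 = 0.031.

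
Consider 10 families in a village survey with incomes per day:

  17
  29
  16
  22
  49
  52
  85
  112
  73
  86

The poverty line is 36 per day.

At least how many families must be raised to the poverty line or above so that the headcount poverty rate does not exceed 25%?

4 of the 10 families are poor, so H = 4/10 = 0.400.
A headcount ratio of at most 25% allows at most ⌊0.25 × 10⌋ = 2 poor families.
So at least 4 − 2 = 2 must be lifted.

2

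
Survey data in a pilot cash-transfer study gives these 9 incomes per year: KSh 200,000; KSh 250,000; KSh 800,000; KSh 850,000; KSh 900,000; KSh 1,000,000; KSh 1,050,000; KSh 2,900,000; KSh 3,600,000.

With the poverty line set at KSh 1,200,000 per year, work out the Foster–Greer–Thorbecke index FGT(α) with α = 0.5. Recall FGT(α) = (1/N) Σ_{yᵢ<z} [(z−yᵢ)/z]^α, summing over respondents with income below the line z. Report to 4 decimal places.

0.4646

Below the line: KSh 200,000, KSh 250,000, KSh 800,000, KSh 850,000, KSh 900,000, KSh 1,000,000, KSh 1,050,000 (q = 7 of N = 9).
Normalized shortfalls: (1200000−200000)/1200000 = 0.8333; (1200000−250000)/1200000 = 0.7917; (1200000−800000)/1200000 = 0.3333; (1200000−850000)/1200000 = 0.2917; (1200000−900000)/1200000 = 0.2500; (1200000−1000000)/1200000 = 0.1667; (1200000−1050000)/1200000 = 0.1250.
Raised to α = 0.5: 0.91287; 0.88976; 0.57735; 0.54006; 0.50000; 0.40825; 0.35355.
Sum = 4.181841; FGT(0.5) = 4.181841 / 9 = 0.4646.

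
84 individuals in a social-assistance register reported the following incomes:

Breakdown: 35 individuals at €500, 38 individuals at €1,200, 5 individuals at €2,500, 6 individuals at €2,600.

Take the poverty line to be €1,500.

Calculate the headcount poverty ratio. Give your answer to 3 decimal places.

73 of the 84 individuals have income below €1,500.
H = 73/84 = 0.869.

0.869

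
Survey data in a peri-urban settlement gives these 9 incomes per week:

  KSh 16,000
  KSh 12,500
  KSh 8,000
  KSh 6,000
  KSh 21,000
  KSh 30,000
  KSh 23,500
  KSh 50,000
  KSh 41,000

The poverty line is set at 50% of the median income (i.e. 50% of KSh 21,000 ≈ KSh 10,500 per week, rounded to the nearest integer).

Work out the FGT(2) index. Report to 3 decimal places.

Below the line: KSh 6,000, KSh 8,000 (q = 2 of N = 9).
Normalized shortfalls: (10500−6000)/10500 = 0.4286; (10500−8000)/10500 = 0.2381.
Squared: 0.1837; 0.0567.
Sum = 0.240363; P₂ = 0.240363 / 9 = 0.027.

0.027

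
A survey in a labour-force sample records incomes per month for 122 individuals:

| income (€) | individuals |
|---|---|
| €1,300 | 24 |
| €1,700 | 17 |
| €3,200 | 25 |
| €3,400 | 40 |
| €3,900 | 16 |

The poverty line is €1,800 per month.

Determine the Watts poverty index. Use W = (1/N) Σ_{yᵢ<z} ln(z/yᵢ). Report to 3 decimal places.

Poor units: 24×€1,300, 17×€1,700 (q = 41 of N = 122).
ln(z/y) terms: ln(1800/1300) = 0.3254 (×24); ln(1800/1700) = 0.0572 (×17).
W = 8.781831 / 122 = 0.072.

0.072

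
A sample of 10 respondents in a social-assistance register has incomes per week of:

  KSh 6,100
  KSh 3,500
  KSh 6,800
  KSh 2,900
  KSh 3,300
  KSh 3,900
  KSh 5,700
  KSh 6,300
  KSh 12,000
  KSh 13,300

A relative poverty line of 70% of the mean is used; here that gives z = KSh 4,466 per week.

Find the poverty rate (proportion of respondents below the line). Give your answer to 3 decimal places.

0.400

4 of the 10 respondents have income below KSh 4,466.
H = 4/10 = 0.400.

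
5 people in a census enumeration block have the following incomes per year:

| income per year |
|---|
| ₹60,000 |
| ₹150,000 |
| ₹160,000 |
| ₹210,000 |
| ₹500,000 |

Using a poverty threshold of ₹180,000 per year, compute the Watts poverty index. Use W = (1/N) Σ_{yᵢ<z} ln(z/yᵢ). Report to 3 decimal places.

Below the line: ₹60,000, ₹150,000, ₹160,000 (q = 3 of N = 5).
ln(z/y) terms: ln(180000/60000) = 1.0986; ln(180000/150000) = 0.1823; ln(180000/160000) = 0.1178.
W = 1.398717 / 5 = 0.280.

0.280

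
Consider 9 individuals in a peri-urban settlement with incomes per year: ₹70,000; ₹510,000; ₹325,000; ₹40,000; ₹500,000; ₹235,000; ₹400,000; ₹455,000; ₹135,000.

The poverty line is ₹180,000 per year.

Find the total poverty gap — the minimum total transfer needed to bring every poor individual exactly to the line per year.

₹295,000

Poor units: ₹40,000, ₹70,000, ₹135,000 (q = 3 of N = 9).
Individual gaps: 180000−40000 = 140000; 180000−70000 = 110000; 180000−135000 = 45000.
Aggregate gap = ₹295,000.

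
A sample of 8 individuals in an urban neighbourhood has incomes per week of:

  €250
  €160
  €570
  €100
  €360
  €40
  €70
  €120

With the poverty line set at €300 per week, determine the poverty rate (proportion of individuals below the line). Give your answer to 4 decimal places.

6 of the 8 individuals have income below €300.
H = 6/8 = 0.7500.

0.7500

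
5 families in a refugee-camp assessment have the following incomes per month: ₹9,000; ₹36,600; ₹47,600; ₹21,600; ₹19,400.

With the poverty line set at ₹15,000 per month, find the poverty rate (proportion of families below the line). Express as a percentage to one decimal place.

1 of the 5 families have income below ₹15,000.
H = 1/5 = 20.0%.

20.0%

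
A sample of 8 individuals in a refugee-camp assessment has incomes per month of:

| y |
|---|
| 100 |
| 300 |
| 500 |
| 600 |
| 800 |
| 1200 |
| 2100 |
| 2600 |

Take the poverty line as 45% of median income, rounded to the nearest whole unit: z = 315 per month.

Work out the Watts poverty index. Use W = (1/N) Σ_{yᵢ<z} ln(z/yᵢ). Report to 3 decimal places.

Incomes under z: 100, 300 (q = 2 of N = 8).
Log gaps: ln(315/100) = 1.1474; ln(315/300) = 0.0488.
W = 1.196193 / 8 = 0.150.

0.150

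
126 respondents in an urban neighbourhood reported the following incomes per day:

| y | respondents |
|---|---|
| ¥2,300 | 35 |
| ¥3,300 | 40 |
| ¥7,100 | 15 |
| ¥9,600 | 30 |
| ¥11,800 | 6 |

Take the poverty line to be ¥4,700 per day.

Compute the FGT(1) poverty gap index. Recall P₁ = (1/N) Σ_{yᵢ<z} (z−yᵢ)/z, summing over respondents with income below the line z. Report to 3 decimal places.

Below z: 35×¥2,300, 40×¥3,300 (q = 75 of N = 126).
Normalized shortfalls: (4700−2300)/4700 = 0.5106 (×35); (4700−3300)/4700 = 0.2979 (×40).
Sum of shortfalls = 29.787234; P₁ averages over all N: 29.787234 / 126 = 0.236.

0.236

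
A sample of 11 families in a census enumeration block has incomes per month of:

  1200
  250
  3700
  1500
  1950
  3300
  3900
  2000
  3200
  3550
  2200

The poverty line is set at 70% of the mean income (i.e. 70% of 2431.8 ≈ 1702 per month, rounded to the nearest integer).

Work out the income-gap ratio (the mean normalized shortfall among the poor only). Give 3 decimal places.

Poor units: 250, 1200, 1500 (q = 3 of N = 11).
Shortfall ratios (z−y)/z: 0.8531, 0.2949, 0.1187; sum = 1.266745.
The income-gap ratio divides by q (the poor only): 1.266745 / 3 = 0.422.

0.422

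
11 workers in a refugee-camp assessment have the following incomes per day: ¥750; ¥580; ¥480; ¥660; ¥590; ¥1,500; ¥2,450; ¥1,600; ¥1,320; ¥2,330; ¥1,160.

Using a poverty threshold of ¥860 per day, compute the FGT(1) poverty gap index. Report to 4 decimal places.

Below the line: ¥480, ¥580, ¥590, ¥660, ¥750 (q = 5 of N = 11).
Gap ratios (z−y)/z: (860−480)/860 = 0.4419; (860−580)/860 = 0.3256; (860−590)/860 = 0.3140; (860−660)/860 = 0.2326; (860−750)/860 = 0.1279.
Σ = 1.441860. Dividing by the full population N = 11 gives P₁ = 0.1311.

0.1311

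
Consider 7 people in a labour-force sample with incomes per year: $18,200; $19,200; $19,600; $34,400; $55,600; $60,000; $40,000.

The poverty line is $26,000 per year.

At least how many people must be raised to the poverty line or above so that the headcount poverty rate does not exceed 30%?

1

Currently q = 3 of N = 7 are below the line (H = 0.429).
A headcount ratio of at most 30% allows at most ⌊0.30 × 7⌋ = 2 poor people.
So at least 3 − 2 = 1 must be lifted.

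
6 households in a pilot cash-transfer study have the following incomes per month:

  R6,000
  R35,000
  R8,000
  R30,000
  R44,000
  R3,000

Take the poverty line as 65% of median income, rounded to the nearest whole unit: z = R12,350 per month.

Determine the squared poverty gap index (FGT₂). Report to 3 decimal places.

0.160

Below the line: R3,000, R6,000, R8,000 (q = 3 of N = 6).
Normalized shortfalls: (12350−3000)/12350 = 0.7571; (12350−6000)/12350 = 0.5142; (12350−8000)/12350 = 0.3522.
Squared: 0.5732; 0.2644; 0.1241.
Sum = 0.961612; P₂ = 0.961612 / 6 = 0.160.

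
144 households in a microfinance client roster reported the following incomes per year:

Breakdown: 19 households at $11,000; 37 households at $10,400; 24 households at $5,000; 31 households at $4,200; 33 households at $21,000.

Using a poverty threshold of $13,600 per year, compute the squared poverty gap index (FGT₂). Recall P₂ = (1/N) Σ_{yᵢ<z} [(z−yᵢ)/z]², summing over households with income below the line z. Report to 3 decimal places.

0.189

Below z: 31×$4,200, 24×$5,000, 37×$10,400, 19×$11,000 (q = 111 of N = 144).
Normalized shortfalls: (13600−4200)/13600 = 0.6912 (×31); (13600−5000)/13600 = 0.6324 (×24); (13600−10400)/13600 = 0.2353 (×37); (13600−11000)/13600 = 0.1912 (×19).
Squared: 0.4777 (×31); 0.3999 (×24); 0.0554 (×37); 0.0365 (×19).
Sum = 27.149221; P₂ = 27.149221 / 144 = 0.189.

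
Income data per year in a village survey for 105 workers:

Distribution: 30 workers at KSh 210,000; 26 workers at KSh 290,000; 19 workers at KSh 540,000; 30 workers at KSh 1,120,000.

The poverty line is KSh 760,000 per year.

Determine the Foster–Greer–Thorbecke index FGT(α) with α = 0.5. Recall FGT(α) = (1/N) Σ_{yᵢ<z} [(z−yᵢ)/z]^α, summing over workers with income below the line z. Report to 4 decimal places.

0.5351

Poor units: 30×KSh 210,000, 26×KSh 290,000, 19×KSh 540,000 (q = 75 of N = 105).
Gap ratios (z−y)/z: (760000−210000)/760000 = 0.7237 (×30); (760000−290000)/760000 = 0.6184 (×26); (760000−540000)/760000 = 0.2895 (×19).
Raised to α = 0.5: 0.85070 (×30); 0.78640 (×26); 0.53803 (×19).
Sum = 56.189749; FGT(0.5) = 56.189749 / 105 = 0.5351.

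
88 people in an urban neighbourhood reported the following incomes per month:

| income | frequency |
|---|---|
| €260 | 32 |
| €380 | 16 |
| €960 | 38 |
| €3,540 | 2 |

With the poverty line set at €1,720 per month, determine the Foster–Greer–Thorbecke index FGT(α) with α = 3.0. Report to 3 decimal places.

0.346

Incomes under z: 32×€260, 16×€380, 38×€960 (q = 86 of N = 88).
Relative gaps: (1720−260)/1720 = 0.8488 (×32); (1720−380)/1720 = 0.7791 (×16); (1720−960)/1720 = 0.4419 (×38).
Raised to α = 3.0: 0.61161 (×32); 0.47286 (×16); 0.08627 (×38).
Sum = 30.415385; FGT(3.0) = 30.415385 / 88 = 0.346.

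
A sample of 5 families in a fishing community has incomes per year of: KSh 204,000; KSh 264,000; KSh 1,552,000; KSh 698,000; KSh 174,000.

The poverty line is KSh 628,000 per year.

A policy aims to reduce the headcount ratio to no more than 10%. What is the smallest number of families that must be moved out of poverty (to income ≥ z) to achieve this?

3

Currently q = 3 of N = 5 are below the line (H = 0.600).
A headcount ratio of at most 10% allows at most ⌊0.10 × 5⌋ = 0 poor families.
So at least 3 − 0 = 3 must be lifted.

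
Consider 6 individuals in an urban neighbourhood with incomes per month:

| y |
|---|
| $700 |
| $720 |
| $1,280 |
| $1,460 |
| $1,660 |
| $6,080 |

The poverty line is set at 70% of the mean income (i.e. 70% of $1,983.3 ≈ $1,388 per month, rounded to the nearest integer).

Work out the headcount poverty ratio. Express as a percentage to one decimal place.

3 of the 6 individuals have income below $1,388.
H = 3/6 = 50.0%.

50.0%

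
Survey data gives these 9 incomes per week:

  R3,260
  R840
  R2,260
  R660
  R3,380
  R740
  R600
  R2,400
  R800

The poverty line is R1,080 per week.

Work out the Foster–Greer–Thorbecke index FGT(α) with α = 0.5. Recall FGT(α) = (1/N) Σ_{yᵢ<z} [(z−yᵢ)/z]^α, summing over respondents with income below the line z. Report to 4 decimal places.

Below the line: R600, R660, R740, R800, R840 (q = 5 of N = 9).
Normalized shortfalls: (1080−600)/1080 = 0.4444; (1080−660)/1080 = 0.3889; (1080−740)/1080 = 0.3148; (1080−800)/1080 = 0.2593; (1080−840)/1080 = 0.2222.
Raised to α = 0.5: 0.66667; 0.62361; 0.56108; 0.50918; 0.47140.
Sum = 2.831939; FGT(0.5) = 2.831939 / 9 = 0.3147.

0.3147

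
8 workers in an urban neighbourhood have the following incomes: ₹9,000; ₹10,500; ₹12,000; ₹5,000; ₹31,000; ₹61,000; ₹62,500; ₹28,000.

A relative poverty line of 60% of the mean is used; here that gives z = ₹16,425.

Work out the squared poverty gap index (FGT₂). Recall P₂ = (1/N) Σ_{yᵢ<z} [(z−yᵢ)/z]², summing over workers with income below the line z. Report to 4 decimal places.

0.1114

Incomes under z: ₹5,000, ₹9,000, ₹10,500, ₹12,000 (q = 4 of N = 8).
Gap ratios (z−y)/z: (16425−5000)/16425 = 0.6956; (16425−9000)/16425 = 0.4521; (16425−10500)/16425 = 0.3607; (16425−12000)/16425 = 0.2694.
Squared: 0.4838; 0.2044; 0.1301; 0.0726.
Sum = 0.890900; P₂ = 0.890900 / 8 = 0.1114.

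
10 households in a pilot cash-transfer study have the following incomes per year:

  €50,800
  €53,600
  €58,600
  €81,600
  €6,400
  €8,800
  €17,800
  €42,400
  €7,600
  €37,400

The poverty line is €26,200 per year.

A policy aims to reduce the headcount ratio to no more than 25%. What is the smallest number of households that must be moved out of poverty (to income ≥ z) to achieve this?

2

4 of the 10 households are poor, so H = 4/10 = 0.400.
A headcount ratio of at most 25% allows at most ⌊0.25 × 10⌋ = 2 poor households.
So at least 4 − 2 = 2 must be lifted.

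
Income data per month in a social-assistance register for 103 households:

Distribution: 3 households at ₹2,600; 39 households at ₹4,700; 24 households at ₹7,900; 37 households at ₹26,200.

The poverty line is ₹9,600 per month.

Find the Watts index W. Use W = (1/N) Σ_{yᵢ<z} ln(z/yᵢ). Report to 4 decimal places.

0.3539

Poor units: 3×₹2,600, 39×₹4,700, 24×₹7,900 (q = 66 of N = 103).
ln(z/y) terms: ln(9600/2600) = 1.3063 (×3); ln(9600/4700) = 0.7142 (×39); ln(9600/7900) = 0.1949 (×24).
W = 36.450186 / 103 = 0.3539.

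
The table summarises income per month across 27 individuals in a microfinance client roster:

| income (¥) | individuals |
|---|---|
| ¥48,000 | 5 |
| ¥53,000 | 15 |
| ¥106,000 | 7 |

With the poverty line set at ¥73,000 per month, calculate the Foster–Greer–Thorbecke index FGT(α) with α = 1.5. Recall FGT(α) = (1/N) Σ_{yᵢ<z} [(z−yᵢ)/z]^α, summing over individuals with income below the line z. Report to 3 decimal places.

0.117

Incomes under z: 5×¥48,000, 15×¥53,000 (q = 20 of N = 27).
Shortfall ratios: (73000−48000)/73000 = 0.3425 (×5); (73000−53000)/73000 = 0.2740 (×15).
Raised to α = 1.5: 0.20041 (×5); 0.14340 (×15).
Sum = 3.153122; FGT(1.5) = 3.153122 / 27 = 0.117.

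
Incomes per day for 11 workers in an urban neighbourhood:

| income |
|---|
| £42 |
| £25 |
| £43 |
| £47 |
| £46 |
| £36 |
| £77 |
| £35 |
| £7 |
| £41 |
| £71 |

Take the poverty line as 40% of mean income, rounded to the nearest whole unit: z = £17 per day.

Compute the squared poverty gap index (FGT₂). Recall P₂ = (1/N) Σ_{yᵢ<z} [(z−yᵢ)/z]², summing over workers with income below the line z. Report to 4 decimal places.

0.0315

Below z: £7 (q = 1 of N = 11).
Relative gaps: (17−7)/17 = 0.5882.
Squared: 0.3460.
Sum = 0.346021; P₂ = 0.346021 / 11 = 0.0315.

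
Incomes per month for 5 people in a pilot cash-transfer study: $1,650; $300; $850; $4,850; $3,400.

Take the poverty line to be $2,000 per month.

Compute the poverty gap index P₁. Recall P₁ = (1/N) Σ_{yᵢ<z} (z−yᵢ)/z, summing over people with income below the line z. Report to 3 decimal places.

0.320

Incomes under z: $300, $850, $1,650 (q = 3 of N = 5).
Normalized shortfalls: (2000−300)/2000 = 0.8500; (2000−850)/2000 = 0.5750; (2000−1650)/2000 = 0.1750.
Sum of shortfalls = 1.600000; P₁ averages over all N: 1.600000 / 5 = 0.320.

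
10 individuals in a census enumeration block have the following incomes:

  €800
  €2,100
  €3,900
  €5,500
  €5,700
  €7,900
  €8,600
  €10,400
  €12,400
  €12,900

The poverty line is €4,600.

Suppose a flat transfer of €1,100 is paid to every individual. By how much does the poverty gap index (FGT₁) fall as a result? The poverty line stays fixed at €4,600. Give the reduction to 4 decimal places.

0.0630

Before: below the line — €800, €2,100, €3,900; poverty gap index (FGT₁) = 0.152174.
After the €1,100 transfer: below the line — €1,900, €3,200; poverty gap index (FGT₁) = 0.089130.
Reduction = 0.152174 − 0.089130 = 0.0630.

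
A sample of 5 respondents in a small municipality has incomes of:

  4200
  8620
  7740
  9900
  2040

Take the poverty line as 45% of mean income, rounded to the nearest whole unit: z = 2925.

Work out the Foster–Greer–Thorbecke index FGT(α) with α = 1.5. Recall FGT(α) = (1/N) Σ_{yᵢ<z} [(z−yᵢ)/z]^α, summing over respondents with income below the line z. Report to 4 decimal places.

Incomes under z: 2040 (q = 1 of N = 5).
Shortfall ratios: (2925−2040)/2925 = 0.3026.
Raised to α = 1.5: 0.16643.
Sum = 0.166428; FGT(1.5) = 0.166428 / 5 = 0.0333.

0.0333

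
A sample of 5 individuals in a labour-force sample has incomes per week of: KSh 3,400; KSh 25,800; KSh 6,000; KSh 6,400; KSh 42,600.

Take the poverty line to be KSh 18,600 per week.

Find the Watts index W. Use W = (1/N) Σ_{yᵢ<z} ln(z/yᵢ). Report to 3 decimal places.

0.780

Incomes under z: KSh 3,400, KSh 6,000, KSh 6,400 (q = 3 of N = 5).
Log shortfalls: ln(18600/3400) = 1.6994; ln(18600/6000) = 1.1314; ln(18600/6400) = 1.0669.
W = 3.897652 / 5 = 0.780.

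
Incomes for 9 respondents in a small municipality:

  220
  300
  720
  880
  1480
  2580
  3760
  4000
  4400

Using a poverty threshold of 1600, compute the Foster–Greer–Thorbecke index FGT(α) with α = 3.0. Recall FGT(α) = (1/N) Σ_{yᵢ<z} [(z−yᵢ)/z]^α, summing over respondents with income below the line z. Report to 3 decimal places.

0.160

Incomes under z: 220, 300, 720, 880, 1480 (q = 5 of N = 9).
Gap ratios (z−y)/z: (1600−220)/1600 = 0.8625; (1600−300)/1600 = 0.8125; (1600−720)/1600 = 0.5500; (1600−880)/1600 = 0.4500; (1600−1480)/1600 = 0.0750.
Raised to α = 3.0: 0.64162; 0.53638; 0.16638; 0.09113; 0.00042.
Sum = 1.435918; FGT(3.0) = 1.435918 / 9 = 0.160.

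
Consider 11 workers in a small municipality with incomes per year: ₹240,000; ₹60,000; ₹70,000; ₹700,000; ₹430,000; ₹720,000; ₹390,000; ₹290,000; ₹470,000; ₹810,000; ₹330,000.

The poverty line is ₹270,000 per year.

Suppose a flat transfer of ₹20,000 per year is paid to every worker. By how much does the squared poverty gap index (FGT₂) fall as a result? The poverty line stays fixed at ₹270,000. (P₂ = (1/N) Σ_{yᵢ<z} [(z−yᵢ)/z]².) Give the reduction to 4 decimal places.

0.0205

Before: below the line — ₹60,000, ₹70,000, ₹240,000; squared poverty gap index (FGT₂) = 0.105998.
After the ₹20,000 transfer: below the line — ₹80,000, ₹90,000, ₹260,000; squared poverty gap index (FGT₂) = 0.085547.
Reduction = 0.105998 − 0.085547 = 0.0205.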